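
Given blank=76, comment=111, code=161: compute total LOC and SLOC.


Total LOC = blank + comment + code
Total LOC = 76 + 111 + 161 = 348
SLOC (source only) = code = 161

Total LOC: 348, SLOC: 161


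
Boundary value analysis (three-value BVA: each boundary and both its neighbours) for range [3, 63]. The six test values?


Range: [3, 63]
Boundaries: just below min, min, min+1, max-1, max, just above max
Values: [2, 3, 4, 62, 63, 64]

[2, 3, 4, 62, 63, 64]


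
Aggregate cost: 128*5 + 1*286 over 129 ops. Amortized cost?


Formula: Amortized cost = Total cost / Operations
Total cost = (128 * 5) + (1 * 286)
Total cost = 640 + 286 = 926
Amortized = 926 / 129 = 7.1783

7.1783


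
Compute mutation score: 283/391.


Mutation score = killed / total * 100
Mutation score = 283 / 391 * 100
Mutation score = 72.38%

72.38%


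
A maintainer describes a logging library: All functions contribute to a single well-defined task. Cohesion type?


Reasoning: Best: single purpose
Type: Functional cohesion

Functional cohesion


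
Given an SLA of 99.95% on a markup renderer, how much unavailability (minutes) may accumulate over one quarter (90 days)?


Formula: allowed downtime = period * (100 - SLA) / 100
Period (quarter (90 days)) = 129600 minutes
Unavailability fraction = (100 - 99.95) / 100
Allowed downtime = 129600 * (100 - 99.95) / 100
Allowed downtime = 64.8 minutes

64.8 minutes


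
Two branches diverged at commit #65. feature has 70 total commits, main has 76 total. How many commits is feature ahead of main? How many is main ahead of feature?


Common ancestor: commit #65
feature commits after divergence: 70 - 65 = 5
main commits after divergence: 76 - 65 = 11
feature is 5 commits ahead of main
main is 11 commits ahead of feature

feature ahead: 5, main ahead: 11


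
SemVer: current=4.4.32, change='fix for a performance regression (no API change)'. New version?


Current: 4.4.32
Change category: 'fix for a performance regression (no API change)' → patch bump
SemVer rule: patch bump → increment PATCH (MAJOR and MINOR unchanged)
New: 4.4.33

4.4.33


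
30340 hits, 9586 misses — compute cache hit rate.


Formula: hit rate = hits / (hits + misses) * 100
hit rate = 30340 / (30340 + 9586) * 100
hit rate = 30340 / 39926 * 100
hit rate = 75.99%

75.99%


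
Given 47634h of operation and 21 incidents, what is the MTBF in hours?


Formula: MTBF = Total operating time / Number of failures
MTBF = 47634 / 21
MTBF = 2268.29 hours

2268.29 hours


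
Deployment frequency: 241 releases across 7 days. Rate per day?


Formula: deployments per day = releases / days
= 241 / 7
= 34.429 deploys/day
(equivalently, 241.0 deploys/week)

34.429 deploys/day


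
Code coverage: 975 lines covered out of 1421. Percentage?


Coverage = covered / total * 100
Coverage = 975 / 1421 * 100
Coverage = 68.61%

68.61%


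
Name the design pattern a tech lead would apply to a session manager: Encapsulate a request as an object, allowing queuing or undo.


This matches the Command pattern

Command


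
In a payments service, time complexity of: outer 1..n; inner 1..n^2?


Reasoning: n times n^2
Complexity: O(n^3)

O(n^3)


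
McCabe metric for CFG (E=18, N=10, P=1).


Formula: V(G) = E - N + 2P
V(G) = 18 - 10 + 2*1
V(G) = 8 + 2
V(G) = 10

10


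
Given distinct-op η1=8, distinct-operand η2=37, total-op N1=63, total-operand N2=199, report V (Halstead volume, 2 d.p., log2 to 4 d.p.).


Formula: V = N * log2(η), where N = N1 + N2 and η = η1 + η2
η = 8 + 37 = 45
N = 63 + 199 = 262
log2(45) ≈ 5.4919
V = 262 * 5.4919 = 1438.88

1438.88


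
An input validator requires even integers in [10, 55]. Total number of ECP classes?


Constraint: even integers in [10, 55]
Class 1: x < 10 — out-of-range invalid
Class 2: x in [10,55] but odd — wrong type invalid
Class 3: x in [10,55] and even — valid
Class 4: x > 55 — out-of-range invalid
Total equivalence classes: 4

4 equivalence classes


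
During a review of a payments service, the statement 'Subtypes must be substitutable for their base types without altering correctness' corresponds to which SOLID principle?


This describes the Liskov Substitution Principle (LSP)

Liskov Substitution Principle (LSP)


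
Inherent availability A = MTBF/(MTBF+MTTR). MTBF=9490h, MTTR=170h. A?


Availability = MTBF / (MTBF + MTTR)
Availability = 9490 / (9490 + 170)
Availability = 9490 / 9660
Availability = 98.2402%

98.2402%


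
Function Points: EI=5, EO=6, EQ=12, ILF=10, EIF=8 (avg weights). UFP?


UFP = EI*4 + EO*5 + EQ*4 + ILF*10 + EIF*7
UFP = 5*4 + 6*5 + 12*4 + 10*10 + 8*7
UFP = 20 + 30 + 48 + 100 + 56
UFP = 254

254


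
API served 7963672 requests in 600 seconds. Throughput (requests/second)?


Formula: throughput = requests / seconds
throughput = 7963672 / 600
throughput = 13272.79 requests/second

13272.79 requests/second


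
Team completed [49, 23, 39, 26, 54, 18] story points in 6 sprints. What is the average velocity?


Formula: Avg velocity = Total points / Number of sprints
Points: [49, 23, 39, 26, 54, 18]
Sum = 49 + 23 + 39 + 26 + 54 + 18 = 209
Avg velocity = 209 / 6 = 34.83 points/sprint

34.83 points/sprint


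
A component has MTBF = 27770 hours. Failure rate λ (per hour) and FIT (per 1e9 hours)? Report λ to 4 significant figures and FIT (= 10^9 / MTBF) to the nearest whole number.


Formula: λ = 1 / MTBF; FIT = λ × 1e9 = 1e9 / MTBF
λ = 1 / 27770 ≈ 3.601e-05 failures/hour
FIT = 1e9 / 27770 ≈ 36010 failures per 1e9 hours (nearest whole number)

λ = 3.601e-05 /h, FIT = 36010


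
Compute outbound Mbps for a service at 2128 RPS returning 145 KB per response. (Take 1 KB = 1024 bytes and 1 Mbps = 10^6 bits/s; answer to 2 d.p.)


Formula: Mbps = payload_bytes * RPS * 8 / 1e6
Payload per request = 145 KB = 145 * 1024 = 148480 bytes
Total bytes/sec = 148480 * 2128 = 315965440
Total bits/sec = 315965440 * 8 = 2527723520
Mbps = 2527723520 / 1e6 = 2527.72

2527.72 Mbps


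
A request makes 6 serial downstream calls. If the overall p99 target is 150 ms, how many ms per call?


Formula: per_stage = total_budget / stages
per_stage = 150 / 6
per_stage = 25.0 ms

25.0 ms


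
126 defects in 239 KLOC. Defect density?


Defect density = defects / KLOC
Defect density = 126 / 239
Defect density = 0.527 defects/KLOC

0.527 defects/KLOC


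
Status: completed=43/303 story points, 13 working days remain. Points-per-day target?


Formula: Required rate = Remaining points / Days left
Remaining = 303 - 43 = 260 points
Required rate = 260 / 13 = 20.0 points/day

20.0 points/day


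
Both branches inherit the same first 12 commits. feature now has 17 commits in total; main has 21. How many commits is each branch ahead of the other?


Common ancestor: commit #12
feature commits after divergence: 17 - 12 = 5
main commits after divergence: 21 - 12 = 9
feature is 5 commits ahead of main
main is 9 commits ahead of feature

feature ahead: 5, main ahead: 9


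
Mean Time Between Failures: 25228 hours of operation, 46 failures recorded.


Formula: MTBF = Total operating time / Number of failures
MTBF = 25228 / 46
MTBF = 548.43 hours

548.43 hours


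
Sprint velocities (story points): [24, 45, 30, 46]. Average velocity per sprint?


Formula: Avg velocity = Total points / Number of sprints
Points: [24, 45, 30, 46]
Sum = 24 + 45 + 30 + 46 = 145
Avg velocity = 145 / 4 = 36.25 points/sprint

36.25 points/sprint


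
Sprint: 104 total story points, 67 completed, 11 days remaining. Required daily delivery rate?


Formula: Required rate = Remaining points / Days left
Remaining = 104 - 67 = 37 points
Required rate = 37 / 11 = 3.36 points/day

3.36 points/day


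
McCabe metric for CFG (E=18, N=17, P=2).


Formula: V(G) = E - N + 2P
V(G) = 18 - 17 + 2*2
V(G) = 1 + 4
V(G) = 5

5


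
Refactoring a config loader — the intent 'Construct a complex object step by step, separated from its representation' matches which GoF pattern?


This matches the Builder pattern

Builder


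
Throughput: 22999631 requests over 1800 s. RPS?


Formula: throughput = requests / seconds
throughput = 22999631 / 1800
throughput = 12777.57 requests/second

12777.57 requests/second


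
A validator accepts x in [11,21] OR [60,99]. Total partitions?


Valid ranges: [11,21] and [60,99]
Class 1: x < 11 — invalid
Class 2: 11 ≤ x ≤ 21 — valid
Class 3: 21 < x < 60 — invalid (gap between ranges)
Class 4: 60 ≤ x ≤ 99 — valid
Class 5: x > 99 — invalid
Total equivalence classes: 5

5 equivalence classes


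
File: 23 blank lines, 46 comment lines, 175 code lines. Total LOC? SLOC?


Total LOC = blank + comment + code
Total LOC = 23 + 46 + 175 = 244
SLOC (source only) = code = 175

Total LOC: 244, SLOC: 175


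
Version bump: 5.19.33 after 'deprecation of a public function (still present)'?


Current: 5.19.33
Change category: 'deprecation of a public function (still present)' → minor bump
SemVer rule: minor bump → increment MINOR, reset PATCH to 0 (MAJOR unchanged)
New: 5.20.0

5.20.0


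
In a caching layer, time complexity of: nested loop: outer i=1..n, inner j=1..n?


Reasoning: n iterations times n iterations
Complexity: O(n^2)

O(n^2)


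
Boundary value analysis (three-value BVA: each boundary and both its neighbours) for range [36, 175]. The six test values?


Range: [36, 175]
Boundaries: just below min, min, min+1, max-1, max, just above max
Values: [35, 36, 37, 174, 175, 176]

[35, 36, 37, 174, 175, 176]


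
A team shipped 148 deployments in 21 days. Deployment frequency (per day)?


Formula: deployments per day = releases / days
= 148 / 21
= 7.048 deploys/day
(equivalently, 49.33 deploys/week)

7.048 deploys/day


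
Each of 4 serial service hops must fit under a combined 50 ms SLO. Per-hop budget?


Formula: per_stage = total_budget / stages
per_stage = 50 / 4
per_stage = 12.5 ms

12.5 ms


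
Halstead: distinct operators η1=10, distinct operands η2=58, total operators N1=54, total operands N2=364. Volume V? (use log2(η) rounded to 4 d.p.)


Formula: V = N * log2(η), where N = N1 + N2 and η = η1 + η2
η = 10 + 58 = 68
N = 54 + 364 = 418
log2(68) ≈ 6.0875
V = 418 * 6.0875 = 2544.58

2544.58


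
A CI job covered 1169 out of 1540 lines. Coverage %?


Coverage = covered / total * 100
Coverage = 1169 / 1540 * 100
Coverage = 75.91%

75.91%


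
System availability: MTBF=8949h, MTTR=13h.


Availability = MTBF / (MTBF + MTTR)
Availability = 8949 / (8949 + 13)
Availability = 8949 / 8962
Availability = 99.8549%

99.8549%


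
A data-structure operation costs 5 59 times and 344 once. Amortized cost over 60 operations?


Formula: Amortized cost = Total cost / Operations
Total cost = (59 * 5) + (1 * 344)
Total cost = 295 + 344 = 639
Amortized = 639 / 60 = 10.65

10.65


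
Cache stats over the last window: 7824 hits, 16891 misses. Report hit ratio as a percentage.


Formula: hit rate = hits / (hits + misses) * 100
hit rate = 7824 / (7824 + 16891) * 100
hit rate = 7824 / 24715 * 100
hit rate = 31.66%

31.66%


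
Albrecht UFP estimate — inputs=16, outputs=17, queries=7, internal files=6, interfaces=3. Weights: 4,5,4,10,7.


UFP = EI*4 + EO*5 + EQ*4 + ILF*10 + EIF*7
UFP = 16*4 + 17*5 + 7*4 + 6*10 + 3*7
UFP = 64 + 85 + 28 + 60 + 21
UFP = 258

258


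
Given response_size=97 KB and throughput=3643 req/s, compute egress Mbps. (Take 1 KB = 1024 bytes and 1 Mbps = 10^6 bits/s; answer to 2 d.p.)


Formula: Mbps = payload_bytes * RPS * 8 / 1e6
Payload per request = 97 KB = 97 * 1024 = 99328 bytes
Total bytes/sec = 99328 * 3643 = 361851904
Total bits/sec = 361851904 * 8 = 2894815232
Mbps = 2894815232 / 1e6 = 2894.82

2894.82 Mbps


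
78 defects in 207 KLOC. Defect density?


Defect density = defects / KLOC
Defect density = 78 / 207
Defect density = 0.377 defects/KLOC

0.377 defects/KLOC


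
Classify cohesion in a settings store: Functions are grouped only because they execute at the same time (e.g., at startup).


Reasoning: Related by timing only
Type: Temporal cohesion

Temporal cohesion


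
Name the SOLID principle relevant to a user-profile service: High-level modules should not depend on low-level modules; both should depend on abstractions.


This describes the Dependency Inversion Principle (DIP)

Dependency Inversion Principle (DIP)


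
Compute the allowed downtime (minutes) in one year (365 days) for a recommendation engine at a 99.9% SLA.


Formula: allowed downtime = period * (100 - SLA) / 100
Period (year (365 days)) = 525600 minutes
Unavailability fraction = (100 - 99.9) / 100
Allowed downtime = 525600 * (100 - 99.9) / 100
Allowed downtime = 525.6 minutes

525.6 minutes


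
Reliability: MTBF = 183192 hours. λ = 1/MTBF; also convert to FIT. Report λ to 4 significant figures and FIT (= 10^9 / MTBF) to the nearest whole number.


Formula: λ = 1 / MTBF; FIT = λ × 1e9 = 1e9 / MTBF
λ = 1 / 183192 ≈ 5.459e-06 failures/hour
FIT = 1e9 / 183192 ≈ 5459 failures per 1e9 hours (nearest whole number)

λ = 5.459e-06 /h, FIT = 5459


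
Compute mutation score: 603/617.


Mutation score = killed / total * 100
Mutation score = 603 / 617 * 100
Mutation score = 97.73%

97.73%


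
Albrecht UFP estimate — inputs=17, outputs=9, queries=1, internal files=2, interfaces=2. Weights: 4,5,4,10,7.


UFP = EI*4 + EO*5 + EQ*4 + ILF*10 + EIF*7
UFP = 17*4 + 9*5 + 1*4 + 2*10 + 2*7
UFP = 68 + 45 + 4 + 20 + 14
UFP = 151

151


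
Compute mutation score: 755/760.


Mutation score = killed / total * 100
Mutation score = 755 / 760 * 100
Mutation score = 99.34%

99.34%


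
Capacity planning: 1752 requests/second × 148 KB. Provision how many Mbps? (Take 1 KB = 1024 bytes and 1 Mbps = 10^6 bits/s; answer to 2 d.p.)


Formula: Mbps = payload_bytes * RPS * 8 / 1e6
Payload per request = 148 KB = 148 * 1024 = 151552 bytes
Total bytes/sec = 151552 * 1752 = 265519104
Total bits/sec = 265519104 * 8 = 2124152832
Mbps = 2124152832 / 1e6 = 2124.15

2124.15 Mbps


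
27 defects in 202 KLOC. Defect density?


Defect density = defects / KLOC
Defect density = 27 / 202
Defect density = 0.134 defects/KLOC

0.134 defects/KLOC


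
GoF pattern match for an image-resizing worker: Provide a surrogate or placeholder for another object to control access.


This matches the Proxy pattern

Proxy


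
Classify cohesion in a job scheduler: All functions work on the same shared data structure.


Reasoning: Functions share data
Type: Communicational cohesion

Communicational cohesion


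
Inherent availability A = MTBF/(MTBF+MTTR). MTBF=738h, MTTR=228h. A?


Availability = MTBF / (MTBF + MTTR)
Availability = 738 / (738 + 228)
Availability = 738 / 966
Availability = 76.3975%

76.3975%


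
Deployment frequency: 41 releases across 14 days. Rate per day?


Formula: deployments per day = releases / days
= 41 / 14
= 2.929 deploys/day
(equivalently, 20.5 deploys/week)

2.929 deploys/day


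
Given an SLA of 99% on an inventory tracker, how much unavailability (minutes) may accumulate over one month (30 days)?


Formula: allowed downtime = period * (100 - SLA) / 100
Period (month (30 days)) = 43200 minutes
Unavailability fraction = (100 - 99.0) / 100
Allowed downtime = 43200 * (100 - 99.0) / 100
Allowed downtime = 432.0 minutes

432.0 minutes


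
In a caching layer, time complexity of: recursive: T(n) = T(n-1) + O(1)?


Reasoning: linear recursion with constant work per frame
Complexity: O(n)

O(n)


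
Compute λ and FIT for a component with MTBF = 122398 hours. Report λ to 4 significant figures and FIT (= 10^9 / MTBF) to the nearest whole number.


Formula: λ = 1 / MTBF; FIT = λ × 1e9 = 1e9 / MTBF
λ = 1 / 122398 ≈ 8.170e-06 failures/hour
FIT = 1e9 / 122398 ≈ 8170 failures per 1e9 hours (nearest whole number)

λ = 8.170e-06 /h, FIT = 8170


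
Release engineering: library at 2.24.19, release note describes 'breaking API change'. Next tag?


Current: 2.24.19
Change category: 'breaking API change' → major bump
SemVer rule: major bump → increment MAJOR, reset MINOR and PATCH to 0
New: 3.0.0

3.0.0


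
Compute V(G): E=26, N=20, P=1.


Formula: V(G) = E - N + 2P
V(G) = 26 - 20 + 2*1
V(G) = 6 + 2
V(G) = 8

8


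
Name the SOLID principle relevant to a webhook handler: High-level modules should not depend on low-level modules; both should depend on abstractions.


This describes the Dependency Inversion Principle (DIP)

Dependency Inversion Principle (DIP)


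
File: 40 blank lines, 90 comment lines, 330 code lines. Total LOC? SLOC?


Total LOC = blank + comment + code
Total LOC = 40 + 90 + 330 = 460
SLOC (source only) = code = 330

Total LOC: 460, SLOC: 330


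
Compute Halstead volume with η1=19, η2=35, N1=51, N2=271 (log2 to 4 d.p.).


Formula: V = N * log2(η), where N = N1 + N2 and η = η1 + η2
η = 19 + 35 = 54
N = 51 + 271 = 322
log2(54) ≈ 5.7549
V = 322 * 5.7549 = 1853.08

1853.08


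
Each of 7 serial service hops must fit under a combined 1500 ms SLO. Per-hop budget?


Formula: per_stage = total_budget / stages
per_stage = 1500 / 7
per_stage = 214.29 ms

214.29 ms


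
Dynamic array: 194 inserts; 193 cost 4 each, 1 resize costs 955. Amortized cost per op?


Formula: Amortized cost = Total cost / Operations
Total cost = (193 * 4) + (1 * 955)
Total cost = 772 + 955 = 1727
Amortized = 1727 / 194 = 8.9021

8.9021


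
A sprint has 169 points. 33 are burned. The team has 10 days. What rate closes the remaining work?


Formula: Required rate = Remaining points / Days left
Remaining = 169 - 33 = 136 points
Required rate = 136 / 10 = 13.6 points/day

13.6 points/day


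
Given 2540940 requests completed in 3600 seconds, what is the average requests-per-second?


Formula: throughput = requests / seconds
throughput = 2540940 / 3600
throughput = 705.82 requests/second

705.82 requests/second


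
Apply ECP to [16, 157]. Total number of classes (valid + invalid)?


Valid range: [16, 157]
Class 1: x < 16 — invalid
Class 2: 16 ≤ x ≤ 157 — valid
Class 3: x > 157 — invalid
Total equivalence classes: 3

3 equivalence classes


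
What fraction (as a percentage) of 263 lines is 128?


Coverage = covered / total * 100
Coverage = 128 / 263 * 100
Coverage = 48.67%

48.67%


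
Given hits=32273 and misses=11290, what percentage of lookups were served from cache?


Formula: hit rate = hits / (hits + misses) * 100
hit rate = 32273 / (32273 + 11290) * 100
hit rate = 32273 / 43563 * 100
hit rate = 74.08%

74.08%


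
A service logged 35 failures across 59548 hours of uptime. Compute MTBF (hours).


Formula: MTBF = Total operating time / Number of failures
MTBF = 59548 / 35
MTBF = 1701.37 hours

1701.37 hours


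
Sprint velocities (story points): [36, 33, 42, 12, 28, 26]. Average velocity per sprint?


Formula: Avg velocity = Total points / Number of sprints
Points: [36, 33, 42, 12, 28, 26]
Sum = 36 + 33 + 42 + 12 + 28 + 26 = 177
Avg velocity = 177 / 6 = 29.5 points/sprint

29.5 points/sprint


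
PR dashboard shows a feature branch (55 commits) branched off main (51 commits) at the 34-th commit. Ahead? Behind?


Common ancestor: commit #34
feature commits after divergence: 55 - 34 = 21
main commits after divergence: 51 - 34 = 17
feature is 21 commits ahead of main
main is 17 commits ahead of feature

feature ahead: 21, main ahead: 17


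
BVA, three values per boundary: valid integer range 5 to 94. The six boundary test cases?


Range: [5, 94]
Boundaries: just below min, min, min+1, max-1, max, just above max
Values: [4, 5, 6, 93, 94, 95]

[4, 5, 6, 93, 94, 95]


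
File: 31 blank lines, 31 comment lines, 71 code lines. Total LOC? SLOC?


Total LOC = blank + comment + code
Total LOC = 31 + 31 + 71 = 133
SLOC (source only) = code = 71

Total LOC: 133, SLOC: 71


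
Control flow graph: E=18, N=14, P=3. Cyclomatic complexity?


Formula: V(G) = E - N + 2P
V(G) = 18 - 14 + 2*3
V(G) = 4 + 6
V(G) = 10

10


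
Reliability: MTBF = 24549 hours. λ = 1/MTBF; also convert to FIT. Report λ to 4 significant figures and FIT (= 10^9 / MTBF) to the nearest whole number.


Formula: λ = 1 / MTBF; FIT = λ × 1e9 = 1e9 / MTBF
λ = 1 / 24549 ≈ 4.073e-05 failures/hour
FIT = 1e9 / 24549 ≈ 40735 failures per 1e9 hours (nearest whole number)

λ = 4.073e-05 /h, FIT = 40735


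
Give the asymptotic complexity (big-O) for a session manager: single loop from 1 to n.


Reasoning: one pass through n items
Complexity: O(n)

O(n)


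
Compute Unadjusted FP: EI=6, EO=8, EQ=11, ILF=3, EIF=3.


UFP = EI*4 + EO*5 + EQ*4 + ILF*10 + EIF*7
UFP = 6*4 + 8*5 + 11*4 + 3*10 + 3*7
UFP = 24 + 40 + 44 + 30 + 21
UFP = 159

159


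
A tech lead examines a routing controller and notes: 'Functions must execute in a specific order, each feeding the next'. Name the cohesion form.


Reasoning: Output of one is input to next
Type: Sequential cohesion

Sequential cohesion


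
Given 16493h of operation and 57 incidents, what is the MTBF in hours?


Formula: MTBF = Total operating time / Number of failures
MTBF = 16493 / 57
MTBF = 289.35 hours

289.35 hours


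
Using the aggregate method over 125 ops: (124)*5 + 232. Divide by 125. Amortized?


Formula: Amortized cost = Total cost / Operations
Total cost = (124 * 5) + (1 * 232)
Total cost = 620 + 232 = 852
Amortized = 852 / 125 = 6.816

6.816


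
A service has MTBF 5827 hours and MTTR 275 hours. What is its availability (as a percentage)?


Availability = MTBF / (MTBF + MTTR)
Availability = 5827 / (5827 + 275)
Availability = 5827 / 6102
Availability = 95.4933%

95.4933%


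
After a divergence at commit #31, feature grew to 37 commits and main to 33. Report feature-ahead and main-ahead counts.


Common ancestor: commit #31
feature commits after divergence: 37 - 31 = 6
main commits after divergence: 33 - 31 = 2
feature is 6 commits ahead of main
main is 2 commits ahead of feature

feature ahead: 6, main ahead: 2


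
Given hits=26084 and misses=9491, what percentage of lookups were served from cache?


Formula: hit rate = hits / (hits + misses) * 100
hit rate = 26084 / (26084 + 9491) * 100
hit rate = 26084 / 35575 * 100
hit rate = 73.32%

73.32%


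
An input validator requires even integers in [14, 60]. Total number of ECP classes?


Constraint: even integers in [14, 60]
Class 1: x < 14 — out-of-range invalid
Class 2: x in [14,60] but odd — wrong type invalid
Class 3: x in [14,60] and even — valid
Class 4: x > 60 — out-of-range invalid
Total equivalence classes: 4

4 equivalence classes


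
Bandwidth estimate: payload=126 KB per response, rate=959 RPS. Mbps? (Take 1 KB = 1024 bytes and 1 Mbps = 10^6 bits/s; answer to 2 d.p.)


Formula: Mbps = payload_bytes * RPS * 8 / 1e6
Payload per request = 126 KB = 126 * 1024 = 129024 bytes
Total bytes/sec = 129024 * 959 = 123734016
Total bits/sec = 123734016 * 8 = 989872128
Mbps = 989872128 / 1e6 = 989.87

989.87 Mbps


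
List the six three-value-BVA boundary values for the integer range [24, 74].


Range: [24, 74]
Boundaries: just below min, min, min+1, max-1, max, just above max
Values: [23, 24, 25, 73, 74, 75]

[23, 24, 25, 73, 74, 75]


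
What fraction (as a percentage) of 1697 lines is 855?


Coverage = covered / total * 100
Coverage = 855 / 1697 * 100
Coverage = 50.38%

50.38%


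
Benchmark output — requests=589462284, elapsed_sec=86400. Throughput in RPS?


Formula: throughput = requests / seconds
throughput = 589462284 / 86400
throughput = 6822.48 requests/second

6822.48 requests/second


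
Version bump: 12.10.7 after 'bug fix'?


Current: 12.10.7
Change category: 'bug fix' → patch bump
SemVer rule: patch bump → increment PATCH (MAJOR and MINOR unchanged)
New: 12.10.8

12.10.8


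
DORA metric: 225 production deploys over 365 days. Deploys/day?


Formula: deployments per day = releases / days
= 225 / 365
= 0.616 deploys/day
(equivalently, 4.32 deploys/week)

0.616 deploys/day


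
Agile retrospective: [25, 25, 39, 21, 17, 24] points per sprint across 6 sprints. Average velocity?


Formula: Avg velocity = Total points / Number of sprints
Points: [25, 25, 39, 21, 17, 24]
Sum = 25 + 25 + 39 + 21 + 17 + 24 = 151
Avg velocity = 151 / 6 = 25.17 points/sprint

25.17 points/sprint


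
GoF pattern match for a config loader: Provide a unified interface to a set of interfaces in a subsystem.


This matches the Facade pattern

Facade


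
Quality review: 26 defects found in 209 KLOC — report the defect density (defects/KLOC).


Defect density = defects / KLOC
Defect density = 26 / 209
Defect density = 0.124 defects/KLOC

0.124 defects/KLOC


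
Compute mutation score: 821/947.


Mutation score = killed / total * 100
Mutation score = 821 / 947 * 100
Mutation score = 86.69%

86.69%


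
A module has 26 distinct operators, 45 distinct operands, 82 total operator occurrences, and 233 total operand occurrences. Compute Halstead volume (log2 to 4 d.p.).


Formula: V = N * log2(η), where N = N1 + N2 and η = η1 + η2
η = 26 + 45 = 71
N = 82 + 233 = 315
log2(71) ≈ 6.1497
V = 315 * 6.1497 = 1937.16

1937.16


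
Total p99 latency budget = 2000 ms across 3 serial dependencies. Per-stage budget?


Formula: per_stage = total_budget / stages
per_stage = 2000 / 3
per_stage = 666.67 ms

666.67 ms


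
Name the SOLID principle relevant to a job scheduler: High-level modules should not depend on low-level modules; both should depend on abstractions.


This describes the Dependency Inversion Principle (DIP)

Dependency Inversion Principle (DIP)


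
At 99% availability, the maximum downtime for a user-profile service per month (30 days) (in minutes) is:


Formula: allowed downtime = period * (100 - SLA) / 100
Period (month (30 days)) = 43200 minutes
Unavailability fraction = (100 - 99.0) / 100
Allowed downtime = 43200 * (100 - 99.0) / 100
Allowed downtime = 432.0 minutes

432.0 minutes


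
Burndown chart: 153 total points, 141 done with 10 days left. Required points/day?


Formula: Required rate = Remaining points / Days left
Remaining = 153 - 141 = 12 points
Required rate = 12 / 10 = 1.2 points/day

1.2 points/day


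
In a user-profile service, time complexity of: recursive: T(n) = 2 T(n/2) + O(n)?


Reasoning: master theorem case 2 (merge-sort recurrence)
Complexity: O(n log n)

O(n log n)


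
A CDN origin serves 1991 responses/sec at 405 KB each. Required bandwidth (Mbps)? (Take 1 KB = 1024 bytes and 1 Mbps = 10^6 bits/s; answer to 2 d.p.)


Formula: Mbps = payload_bytes * RPS * 8 / 1e6
Payload per request = 405 KB = 405 * 1024 = 414720 bytes
Total bytes/sec = 414720 * 1991 = 825707520
Total bits/sec = 825707520 * 8 = 6605660160
Mbps = 6605660160 / 1e6 = 6605.66

6605.66 Mbps


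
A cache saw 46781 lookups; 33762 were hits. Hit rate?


Formula: hit rate = hits / (hits + misses) * 100
hit rate = 33762 / (33762 + 13019) * 100
hit rate = 33762 / 46781 * 100
hit rate = 72.17%

72.17%


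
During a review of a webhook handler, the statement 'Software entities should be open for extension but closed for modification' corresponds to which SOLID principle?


This describes the Open/Closed Principle (OCP)

Open/Closed Principle (OCP)


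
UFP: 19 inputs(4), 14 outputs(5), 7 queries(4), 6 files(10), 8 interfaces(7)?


UFP = EI*4 + EO*5 + EQ*4 + ILF*10 + EIF*7
UFP = 19*4 + 14*5 + 7*4 + 6*10 + 8*7
UFP = 76 + 70 + 28 + 60 + 56
UFP = 290

290


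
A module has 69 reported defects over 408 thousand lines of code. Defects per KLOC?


Defect density = defects / KLOC
Defect density = 69 / 408
Defect density = 0.169 defects/KLOC

0.169 defects/KLOC


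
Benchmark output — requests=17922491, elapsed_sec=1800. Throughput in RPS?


Formula: throughput = requests / seconds
throughput = 17922491 / 1800
throughput = 9956.94 requests/second

9956.94 requests/second


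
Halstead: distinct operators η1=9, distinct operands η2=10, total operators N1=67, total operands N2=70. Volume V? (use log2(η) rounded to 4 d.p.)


Formula: V = N * log2(η), where N = N1 + N2 and η = η1 + η2
η = 9 + 10 = 19
N = 67 + 70 = 137
log2(19) ≈ 4.2479
V = 137 * 4.2479 = 581.96

581.96


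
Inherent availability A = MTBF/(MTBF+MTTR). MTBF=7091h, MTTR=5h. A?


Availability = MTBF / (MTBF + MTTR)
Availability = 7091 / (7091 + 5)
Availability = 7091 / 7096
Availability = 99.9295%

99.9295%


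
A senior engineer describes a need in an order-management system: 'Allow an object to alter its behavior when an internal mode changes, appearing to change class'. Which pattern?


This matches the State pattern

State


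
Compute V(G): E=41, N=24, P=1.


Formula: V(G) = E - N + 2P
V(G) = 41 - 24 + 2*1
V(G) = 17 + 2
V(G) = 19

19


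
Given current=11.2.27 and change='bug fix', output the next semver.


Current: 11.2.27
Change category: 'bug fix' → patch bump
SemVer rule: patch bump → increment PATCH (MAJOR and MINOR unchanged)
New: 11.2.28

11.2.28


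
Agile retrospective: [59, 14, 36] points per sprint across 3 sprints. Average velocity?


Formula: Avg velocity = Total points / Number of sprints
Points: [59, 14, 36]
Sum = 59 + 14 + 36 = 109
Avg velocity = 109 / 3 = 36.33 points/sprint

36.33 points/sprint


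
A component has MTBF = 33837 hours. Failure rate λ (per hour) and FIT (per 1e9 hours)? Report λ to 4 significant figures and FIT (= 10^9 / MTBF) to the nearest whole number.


Formula: λ = 1 / MTBF; FIT = λ × 1e9 = 1e9 / MTBF
λ = 1 / 33837 ≈ 2.955e-05 failures/hour
FIT = 1e9 / 33837 ≈ 29553 failures per 1e9 hours (nearest whole number)

λ = 2.955e-05 /h, FIT = 29553


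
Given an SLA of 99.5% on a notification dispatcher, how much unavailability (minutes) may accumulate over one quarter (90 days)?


Formula: allowed downtime = period * (100 - SLA) / 100
Period (quarter (90 days)) = 129600 minutes
Unavailability fraction = (100 - 99.5) / 100
Allowed downtime = 129600 * (100 - 99.5) / 100
Allowed downtime = 648.0 minutes

648.0 minutes


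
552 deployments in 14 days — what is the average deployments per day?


Formula: deployments per day = releases / days
= 552 / 14
= 39.429 deploys/day
(equivalently, 276.0 deploys/week)

39.429 deploys/day


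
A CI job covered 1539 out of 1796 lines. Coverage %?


Coverage = covered / total * 100
Coverage = 1539 / 1796 * 100
Coverage = 85.69%

85.69%


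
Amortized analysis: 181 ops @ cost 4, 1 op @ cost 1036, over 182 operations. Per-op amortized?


Formula: Amortized cost = Total cost / Operations
Total cost = (181 * 4) + (1 * 1036)
Total cost = 724 + 1036 = 1760
Amortized = 1760 / 182 = 9.6703

9.6703


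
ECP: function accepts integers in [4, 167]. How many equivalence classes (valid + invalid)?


Valid range: [4, 167]
Class 1: x < 4 — invalid
Class 2: 4 ≤ x ≤ 167 — valid
Class 3: x > 167 — invalid
Total equivalence classes: 3

3 equivalence classes


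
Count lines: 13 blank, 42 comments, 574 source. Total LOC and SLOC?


Total LOC = blank + comment + code
Total LOC = 13 + 42 + 574 = 629
SLOC (source only) = code = 574

Total LOC: 629, SLOC: 574


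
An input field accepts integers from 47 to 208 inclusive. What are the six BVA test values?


Range: [47, 208]
Boundaries: just below min, min, min+1, max-1, max, just above max
Values: [46, 47, 48, 207, 208, 209]

[46, 47, 48, 207, 208, 209]


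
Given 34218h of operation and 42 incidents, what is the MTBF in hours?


Formula: MTBF = Total operating time / Number of failures
MTBF = 34218 / 42
MTBF = 814.71 hours

814.71 hours


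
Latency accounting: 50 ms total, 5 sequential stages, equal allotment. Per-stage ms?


Formula: per_stage = total_budget / stages
per_stage = 50 / 5
per_stage = 10.0 ms

10.0 ms


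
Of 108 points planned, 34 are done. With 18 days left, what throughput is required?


Formula: Required rate = Remaining points / Days left
Remaining = 108 - 34 = 74 points
Required rate = 74 / 18 = 4.11 points/day

4.11 points/day


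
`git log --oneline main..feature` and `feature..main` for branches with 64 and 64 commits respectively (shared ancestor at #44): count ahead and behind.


Common ancestor: commit #44
feature commits after divergence: 64 - 44 = 20
main commits after divergence: 64 - 44 = 20
feature is 20 commits ahead of main
main is 20 commits ahead of feature

feature ahead: 20, main ahead: 20


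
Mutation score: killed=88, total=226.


Mutation score = killed / total * 100
Mutation score = 88 / 226 * 100
Mutation score = 38.94%

38.94%


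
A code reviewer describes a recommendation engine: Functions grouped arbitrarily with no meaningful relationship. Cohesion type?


Reasoning: Worst: random grouping
Type: Coincidental cohesion

Coincidental cohesion


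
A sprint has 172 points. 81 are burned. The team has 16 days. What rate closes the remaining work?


Formula: Required rate = Remaining points / Days left
Remaining = 172 - 81 = 91 points
Required rate = 91 / 16 = 5.69 points/day

5.69 points/day


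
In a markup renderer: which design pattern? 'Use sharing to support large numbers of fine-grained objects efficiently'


This matches the Flyweight pattern

Flyweight


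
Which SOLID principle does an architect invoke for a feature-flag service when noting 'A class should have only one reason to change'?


This describes the Single Responsibility Principle (SRP)

Single Responsibility Principle (SRP)


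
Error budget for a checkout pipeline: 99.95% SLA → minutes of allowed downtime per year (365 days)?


Formula: allowed downtime = period * (100 - SLA) / 100
Period (year (365 days)) = 525600 minutes
Unavailability fraction = (100 - 99.95) / 100
Allowed downtime = 525600 * (100 - 99.95) / 100
Allowed downtime = 262.8 minutes

262.8 minutes


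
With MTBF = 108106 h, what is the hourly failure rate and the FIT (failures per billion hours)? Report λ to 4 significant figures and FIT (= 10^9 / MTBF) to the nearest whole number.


Formula: λ = 1 / MTBF; FIT = λ × 1e9 = 1e9 / MTBF
λ = 1 / 108106 ≈ 9.250e-06 failures/hour
FIT = 1e9 / 108106 ≈ 9250 failures per 1e9 hours (nearest whole number)

λ = 9.250e-06 /h, FIT = 9250


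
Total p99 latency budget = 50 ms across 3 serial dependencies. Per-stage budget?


Formula: per_stage = total_budget / stages
per_stage = 50 / 3
per_stage = 16.67 ms

16.67 ms


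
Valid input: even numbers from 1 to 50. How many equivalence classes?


Constraint: even integers in [1, 50]
Class 1: x < 1 — out-of-range invalid
Class 2: x in [1,50] but odd — wrong type invalid
Class 3: x in [1,50] and even — valid
Class 4: x > 50 — out-of-range invalid
Total equivalence classes: 4

4 equivalence classes


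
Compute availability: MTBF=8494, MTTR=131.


Availability = MTBF / (MTBF + MTTR)
Availability = 8494 / (8494 + 131)
Availability = 8494 / 8625
Availability = 98.4812%

98.4812%


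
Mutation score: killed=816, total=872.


Mutation score = killed / total * 100
Mutation score = 816 / 872 * 100
Mutation score = 93.58%

93.58%


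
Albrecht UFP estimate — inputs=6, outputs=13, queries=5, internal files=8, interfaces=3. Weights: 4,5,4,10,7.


UFP = EI*4 + EO*5 + EQ*4 + ILF*10 + EIF*7
UFP = 6*4 + 13*5 + 5*4 + 8*10 + 3*7
UFP = 24 + 65 + 20 + 80 + 21
UFP = 210

210


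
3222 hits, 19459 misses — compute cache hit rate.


Formula: hit rate = hits / (hits + misses) * 100
hit rate = 3222 / (3222 + 19459) * 100
hit rate = 3222 / 22681 * 100
hit rate = 14.21%

14.21%


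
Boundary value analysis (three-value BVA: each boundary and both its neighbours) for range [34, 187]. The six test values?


Range: [34, 187]
Boundaries: just below min, min, min+1, max-1, max, just above max
Values: [33, 34, 35, 186, 187, 188]

[33, 34, 35, 186, 187, 188]


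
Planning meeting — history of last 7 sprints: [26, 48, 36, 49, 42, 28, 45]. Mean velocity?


Formula: Avg velocity = Total points / Number of sprints
Points: [26, 48, 36, 49, 42, 28, 45]
Sum = 26 + 48 + 36 + 49 + 42 + 28 + 45 = 274
Avg velocity = 274 / 7 = 39.14 points/sprint

39.14 points/sprint


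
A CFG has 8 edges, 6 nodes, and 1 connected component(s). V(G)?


Formula: V(G) = E - N + 2P
V(G) = 8 - 6 + 2*1
V(G) = 2 + 2
V(G) = 4

4


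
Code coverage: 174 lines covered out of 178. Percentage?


Coverage = covered / total * 100
Coverage = 174 / 178 * 100
Coverage = 97.75%

97.75%


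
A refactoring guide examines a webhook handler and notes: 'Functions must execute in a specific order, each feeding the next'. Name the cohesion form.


Reasoning: Output of one is input to next
Type: Sequential cohesion

Sequential cohesion


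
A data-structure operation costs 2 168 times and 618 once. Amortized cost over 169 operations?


Formula: Amortized cost = Total cost / Operations
Total cost = (168 * 2) + (1 * 618)
Total cost = 336 + 618 = 954
Amortized = 954 / 169 = 5.645

5.645


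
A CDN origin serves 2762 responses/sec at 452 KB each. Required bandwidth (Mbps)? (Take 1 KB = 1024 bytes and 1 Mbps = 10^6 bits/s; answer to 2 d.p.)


Formula: Mbps = payload_bytes * RPS * 8 / 1e6
Payload per request = 452 KB = 452 * 1024 = 462848 bytes
Total bytes/sec = 462848 * 2762 = 1278386176
Total bits/sec = 1278386176 * 8 = 10227089408
Mbps = 10227089408 / 1e6 = 10227.09

10227.09 Mbps


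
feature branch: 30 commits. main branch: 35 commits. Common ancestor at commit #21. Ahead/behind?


Common ancestor: commit #21
feature commits after divergence: 30 - 21 = 9
main commits after divergence: 35 - 21 = 14
feature is 9 commits ahead of main
main is 14 commits ahead of feature

feature ahead: 9, main ahead: 14


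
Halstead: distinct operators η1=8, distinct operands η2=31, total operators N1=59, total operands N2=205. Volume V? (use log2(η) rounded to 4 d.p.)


Formula: V = N * log2(η), where N = N1 + N2 and η = η1 + η2
η = 8 + 31 = 39
N = 59 + 205 = 264
log2(39) ≈ 5.2854
V = 264 * 5.2854 = 1395.35

1395.35


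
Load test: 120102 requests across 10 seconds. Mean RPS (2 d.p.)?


Formula: throughput = requests / seconds
throughput = 120102 / 10
throughput = 12010.2 requests/second

12010.2 requests/second


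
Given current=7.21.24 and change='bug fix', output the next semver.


Current: 7.21.24
Change category: 'bug fix' → patch bump
SemVer rule: patch bump → increment PATCH (MAJOR and MINOR unchanged)
New: 7.21.25

7.21.25


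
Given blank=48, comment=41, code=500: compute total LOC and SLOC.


Total LOC = blank + comment + code
Total LOC = 48 + 41 + 500 = 589
SLOC (source only) = code = 500

Total LOC: 589, SLOC: 500


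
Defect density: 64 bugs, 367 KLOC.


Defect density = defects / KLOC
Defect density = 64 / 367
Defect density = 0.174 defects/KLOC

0.174 defects/KLOC


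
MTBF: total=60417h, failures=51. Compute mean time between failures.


Formula: MTBF = Total operating time / Number of failures
MTBF = 60417 / 51
MTBF = 1184.65 hours

1184.65 hours


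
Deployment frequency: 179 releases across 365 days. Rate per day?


Formula: deployments per day = releases / days
= 179 / 365
= 0.49 deploys/day
(equivalently, 3.43 deploys/week)

0.49 deploys/day


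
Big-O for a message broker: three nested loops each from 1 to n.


Reasoning: three levels of nesting over n
Complexity: O(n^3)

O(n^3)


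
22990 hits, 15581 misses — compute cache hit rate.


Formula: hit rate = hits / (hits + misses) * 100
hit rate = 22990 / (22990 + 15581) * 100
hit rate = 22990 / 38571 * 100
hit rate = 59.6%

59.6%


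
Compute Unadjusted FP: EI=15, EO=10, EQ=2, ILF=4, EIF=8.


UFP = EI*4 + EO*5 + EQ*4 + ILF*10 + EIF*7
UFP = 15*4 + 10*5 + 2*4 + 4*10 + 8*7
UFP = 60 + 50 + 8 + 40 + 56
UFP = 214

214
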